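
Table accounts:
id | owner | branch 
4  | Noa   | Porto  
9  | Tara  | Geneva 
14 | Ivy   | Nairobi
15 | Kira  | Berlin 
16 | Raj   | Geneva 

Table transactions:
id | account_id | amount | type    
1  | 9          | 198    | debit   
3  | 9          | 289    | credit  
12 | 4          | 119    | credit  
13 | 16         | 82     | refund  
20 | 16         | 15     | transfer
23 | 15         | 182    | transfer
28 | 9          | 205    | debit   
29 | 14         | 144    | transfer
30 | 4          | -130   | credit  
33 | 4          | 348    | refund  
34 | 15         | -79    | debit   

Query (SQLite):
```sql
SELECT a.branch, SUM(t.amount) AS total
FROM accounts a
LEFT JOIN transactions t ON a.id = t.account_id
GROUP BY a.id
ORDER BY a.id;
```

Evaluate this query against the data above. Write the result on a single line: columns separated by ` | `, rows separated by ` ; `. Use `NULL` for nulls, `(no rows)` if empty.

LEFT JOIN keeps every accounts row; unmatched ones get NULL for transactions columns.
Group by accounts.id and compute SUM(t.amount). SUM over an all-NULL group is NULL.
  4: ids {12, 30, 33} → SUM(t.amount)=337
  9: ids {1, 3, 28} → SUM(t.amount)=692
  14: ids {29} → SUM(t.amount)=144
  15: ids {23, 34} → SUM(t.amount)=103
  16: ids {13, 20} → SUM(t.amount)=97

Porto | 337 ; Geneva | 692 ; Nairobi | 144 ; Berlin | 103 ; Geneva | 97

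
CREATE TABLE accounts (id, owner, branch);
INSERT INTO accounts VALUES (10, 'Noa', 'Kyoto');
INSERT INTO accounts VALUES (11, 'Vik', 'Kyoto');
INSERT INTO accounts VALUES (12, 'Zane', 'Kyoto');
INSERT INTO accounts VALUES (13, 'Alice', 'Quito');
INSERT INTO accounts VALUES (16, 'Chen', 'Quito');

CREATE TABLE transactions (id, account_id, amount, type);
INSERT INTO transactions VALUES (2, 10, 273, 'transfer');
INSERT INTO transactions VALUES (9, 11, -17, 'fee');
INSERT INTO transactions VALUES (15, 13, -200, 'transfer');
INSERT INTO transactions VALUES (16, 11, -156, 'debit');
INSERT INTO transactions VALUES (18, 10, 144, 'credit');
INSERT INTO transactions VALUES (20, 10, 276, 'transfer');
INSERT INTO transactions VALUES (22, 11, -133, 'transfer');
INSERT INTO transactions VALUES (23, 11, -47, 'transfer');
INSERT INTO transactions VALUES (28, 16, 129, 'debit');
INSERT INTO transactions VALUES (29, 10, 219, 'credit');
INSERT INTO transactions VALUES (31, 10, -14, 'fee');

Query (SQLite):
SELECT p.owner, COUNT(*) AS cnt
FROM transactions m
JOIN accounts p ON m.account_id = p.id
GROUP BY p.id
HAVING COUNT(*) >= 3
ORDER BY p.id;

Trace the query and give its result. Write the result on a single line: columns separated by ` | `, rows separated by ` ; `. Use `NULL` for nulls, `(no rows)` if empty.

Noa | 5 ; Vik | 4

Join each transactions row to its accounts via account_id.
Group joined rows by accounts.id; compute COUNT(*) per group.
HAVING: keep groups with count ≥ 3.
  10: ids {2, 18, 20, 29, 31} → COUNT(*)=5
  11: ids {9, 16, 22, 23} → COUNT(*)=4
  13: ids {15} → COUNT(*)=1
  16: ids {28} → COUNT(*)=1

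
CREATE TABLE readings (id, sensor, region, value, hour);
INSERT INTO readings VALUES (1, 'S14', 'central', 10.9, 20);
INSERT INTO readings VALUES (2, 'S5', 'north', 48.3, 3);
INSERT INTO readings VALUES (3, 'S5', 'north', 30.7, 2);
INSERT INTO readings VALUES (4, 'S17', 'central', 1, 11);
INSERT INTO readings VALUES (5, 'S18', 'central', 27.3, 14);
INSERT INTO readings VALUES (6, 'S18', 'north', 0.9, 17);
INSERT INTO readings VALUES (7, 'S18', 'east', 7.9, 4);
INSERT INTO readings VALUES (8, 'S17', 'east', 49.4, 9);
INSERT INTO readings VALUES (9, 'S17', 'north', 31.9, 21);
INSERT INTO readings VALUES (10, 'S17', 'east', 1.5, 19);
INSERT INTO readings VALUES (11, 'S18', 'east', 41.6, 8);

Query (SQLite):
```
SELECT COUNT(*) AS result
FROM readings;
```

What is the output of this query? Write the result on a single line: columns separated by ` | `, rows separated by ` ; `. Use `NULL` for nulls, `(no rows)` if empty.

11

All value values: [10.9, 48.3, 30.7, 1, 27.3, 0.9, 7.9, 49.4, 31.9, 1.5, 41.6].
COUNT(*) counts rows → 11.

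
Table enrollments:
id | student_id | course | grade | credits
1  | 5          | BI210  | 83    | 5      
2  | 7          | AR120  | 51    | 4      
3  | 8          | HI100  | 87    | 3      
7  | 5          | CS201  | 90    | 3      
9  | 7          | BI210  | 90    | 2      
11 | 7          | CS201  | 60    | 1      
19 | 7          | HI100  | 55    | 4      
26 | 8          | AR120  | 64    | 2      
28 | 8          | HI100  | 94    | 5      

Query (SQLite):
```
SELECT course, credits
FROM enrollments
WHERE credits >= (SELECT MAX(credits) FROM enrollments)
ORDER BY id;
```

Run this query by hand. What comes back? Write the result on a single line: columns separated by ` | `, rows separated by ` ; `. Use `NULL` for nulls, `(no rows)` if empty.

BI210 | 5 ; HI100 | 5

Scalar subquery: MAX(credits) over all enrollments rows = 5.
Keep rows where credits >= that value.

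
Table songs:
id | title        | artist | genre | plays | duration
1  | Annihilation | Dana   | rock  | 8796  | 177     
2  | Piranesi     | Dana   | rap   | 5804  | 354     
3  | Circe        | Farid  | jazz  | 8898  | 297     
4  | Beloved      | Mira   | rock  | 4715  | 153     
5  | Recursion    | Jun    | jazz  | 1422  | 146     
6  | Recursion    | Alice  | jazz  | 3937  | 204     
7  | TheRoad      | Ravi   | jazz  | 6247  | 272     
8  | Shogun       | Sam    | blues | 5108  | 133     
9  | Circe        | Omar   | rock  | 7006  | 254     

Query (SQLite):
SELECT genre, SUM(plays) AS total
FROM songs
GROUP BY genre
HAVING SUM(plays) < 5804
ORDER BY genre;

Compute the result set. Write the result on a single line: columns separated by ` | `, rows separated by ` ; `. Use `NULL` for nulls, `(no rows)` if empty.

Partition songs by genre; compute SUM(plays) within each group.
HAVING: keep groups where SUM(plays) < 5804.
  blues: ids {8} → SUM(plays)=5108
  jazz: ids {3, 5, 6, 7} → SUM(plays)=20504
  rap: ids {2} → SUM(plays)=5804
  rock: ids {1, 4, 9} → SUM(plays)=20517

blues | 5108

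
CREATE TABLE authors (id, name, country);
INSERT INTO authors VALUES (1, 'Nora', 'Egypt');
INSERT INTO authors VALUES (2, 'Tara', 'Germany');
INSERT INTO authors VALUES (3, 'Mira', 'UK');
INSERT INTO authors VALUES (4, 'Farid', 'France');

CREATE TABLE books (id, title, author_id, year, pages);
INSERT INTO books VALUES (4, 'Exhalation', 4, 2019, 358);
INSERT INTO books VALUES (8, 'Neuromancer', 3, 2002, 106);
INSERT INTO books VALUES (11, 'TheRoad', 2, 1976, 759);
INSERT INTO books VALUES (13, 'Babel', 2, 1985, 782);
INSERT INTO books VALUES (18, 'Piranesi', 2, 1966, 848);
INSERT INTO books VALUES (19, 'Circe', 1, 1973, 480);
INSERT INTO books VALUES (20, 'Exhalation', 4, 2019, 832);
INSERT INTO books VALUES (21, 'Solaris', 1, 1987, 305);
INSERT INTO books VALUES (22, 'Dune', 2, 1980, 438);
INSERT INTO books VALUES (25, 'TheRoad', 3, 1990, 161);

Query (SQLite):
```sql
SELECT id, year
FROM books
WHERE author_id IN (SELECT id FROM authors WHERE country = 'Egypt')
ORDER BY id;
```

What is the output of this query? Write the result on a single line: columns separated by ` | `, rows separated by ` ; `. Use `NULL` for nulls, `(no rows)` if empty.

19 | 1973 ; 21 | 1987

Inner query: authors.id where country = 'Egypt'.
Outer: keep books rows whose author_id is in that set.
Inner query → {1}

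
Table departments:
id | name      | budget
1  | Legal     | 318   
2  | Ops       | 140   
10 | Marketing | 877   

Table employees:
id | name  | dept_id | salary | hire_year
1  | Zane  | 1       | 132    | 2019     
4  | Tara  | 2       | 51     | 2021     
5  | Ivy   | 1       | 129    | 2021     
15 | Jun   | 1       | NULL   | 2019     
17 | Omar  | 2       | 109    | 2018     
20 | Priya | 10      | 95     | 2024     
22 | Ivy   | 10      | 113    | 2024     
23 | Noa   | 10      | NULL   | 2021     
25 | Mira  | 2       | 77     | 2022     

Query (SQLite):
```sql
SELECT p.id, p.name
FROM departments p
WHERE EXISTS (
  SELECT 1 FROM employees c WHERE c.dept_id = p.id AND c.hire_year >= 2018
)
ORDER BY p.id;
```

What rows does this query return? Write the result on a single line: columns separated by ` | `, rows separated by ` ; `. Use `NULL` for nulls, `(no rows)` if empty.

1 | Legal ; 2 | Ops ; 10 | Marketing

For each departments row, check whether any employees with matching dept_id has hire_year >= 2018.
Keep rows where that is true.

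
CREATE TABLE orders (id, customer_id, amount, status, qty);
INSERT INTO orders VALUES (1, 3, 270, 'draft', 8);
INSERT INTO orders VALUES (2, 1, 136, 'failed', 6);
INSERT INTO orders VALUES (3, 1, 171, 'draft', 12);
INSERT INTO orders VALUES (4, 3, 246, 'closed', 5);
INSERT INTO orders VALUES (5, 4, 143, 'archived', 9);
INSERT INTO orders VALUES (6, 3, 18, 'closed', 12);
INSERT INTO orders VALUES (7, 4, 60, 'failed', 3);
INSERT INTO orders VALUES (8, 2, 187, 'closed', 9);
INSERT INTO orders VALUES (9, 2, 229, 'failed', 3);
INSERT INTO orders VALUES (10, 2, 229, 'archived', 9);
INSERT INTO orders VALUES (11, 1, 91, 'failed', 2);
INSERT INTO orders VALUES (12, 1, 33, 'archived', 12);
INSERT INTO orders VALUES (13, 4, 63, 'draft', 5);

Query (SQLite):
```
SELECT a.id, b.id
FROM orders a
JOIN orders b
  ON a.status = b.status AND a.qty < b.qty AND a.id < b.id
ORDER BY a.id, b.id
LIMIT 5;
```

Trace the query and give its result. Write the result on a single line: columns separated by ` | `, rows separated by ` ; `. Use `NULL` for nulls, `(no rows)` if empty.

Pairs (a,b) with same status, a.qty < b.qty, a.id < b.id.
status groups: archived:{5,10,12} closed:{4,6,8} draft:{1,3,13} failed:{2,7,9,11}
Ordered by (a.id, b.id); first 5.

1 | 3 ; 4 | 6 ; 4 | 8 ; 5 | 12 ; 10 | 12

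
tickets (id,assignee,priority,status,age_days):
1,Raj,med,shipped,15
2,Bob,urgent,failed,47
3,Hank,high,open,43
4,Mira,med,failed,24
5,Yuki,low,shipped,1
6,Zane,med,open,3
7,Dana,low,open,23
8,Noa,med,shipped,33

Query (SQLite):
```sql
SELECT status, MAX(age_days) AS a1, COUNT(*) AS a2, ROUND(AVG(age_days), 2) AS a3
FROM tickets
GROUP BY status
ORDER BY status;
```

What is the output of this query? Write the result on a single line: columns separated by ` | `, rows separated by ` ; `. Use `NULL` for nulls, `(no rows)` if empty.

failed | 47 | 2 | 35.5 ; open | 43 | 3 | 23 ; shipped | 33 | 3 | 16.33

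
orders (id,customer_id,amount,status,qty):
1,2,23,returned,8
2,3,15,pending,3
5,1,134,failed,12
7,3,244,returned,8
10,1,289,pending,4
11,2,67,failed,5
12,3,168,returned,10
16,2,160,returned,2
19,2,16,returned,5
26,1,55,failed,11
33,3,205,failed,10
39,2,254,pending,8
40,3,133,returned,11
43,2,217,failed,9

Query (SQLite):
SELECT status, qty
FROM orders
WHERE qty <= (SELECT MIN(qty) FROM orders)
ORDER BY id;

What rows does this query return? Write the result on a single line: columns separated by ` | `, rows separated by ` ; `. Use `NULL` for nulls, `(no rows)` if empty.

Scalar subquery: MIN(qty) over all orders rows = 2.
Keep rows where qty <= that value.

returned | 2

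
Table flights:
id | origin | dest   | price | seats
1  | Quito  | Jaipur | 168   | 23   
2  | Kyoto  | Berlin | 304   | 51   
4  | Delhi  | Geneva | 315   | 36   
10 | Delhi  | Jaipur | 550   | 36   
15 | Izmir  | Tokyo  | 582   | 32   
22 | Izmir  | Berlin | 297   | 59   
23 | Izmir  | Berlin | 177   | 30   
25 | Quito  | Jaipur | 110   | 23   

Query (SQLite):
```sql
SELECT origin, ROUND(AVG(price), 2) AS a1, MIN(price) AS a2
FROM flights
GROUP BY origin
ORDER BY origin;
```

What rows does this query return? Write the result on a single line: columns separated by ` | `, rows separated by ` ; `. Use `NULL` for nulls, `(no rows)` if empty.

Group flights by origin.
Per group compute: ROUND(AVG(price), 2), MIN(price).
  Delhi: ids {4, 10} → ROUND(AVG(price), 2)=432.5, MIN(price)=315
  Izmir: ids {15, 22, 23} → ROUND(AVG(price), 2)=352, MIN(price)=177
  Kyoto: ids {2} → ROUND(AVG(price), 2)=304, MIN(price)=304
  Quito: ids {1, 25} → ROUND(AVG(price), 2)=139, MIN(price)=110

Delhi | 432.5 | 315 ; Izmir | 352 | 177 ; Kyoto | 304 | 304 ; Quito | 139 | 110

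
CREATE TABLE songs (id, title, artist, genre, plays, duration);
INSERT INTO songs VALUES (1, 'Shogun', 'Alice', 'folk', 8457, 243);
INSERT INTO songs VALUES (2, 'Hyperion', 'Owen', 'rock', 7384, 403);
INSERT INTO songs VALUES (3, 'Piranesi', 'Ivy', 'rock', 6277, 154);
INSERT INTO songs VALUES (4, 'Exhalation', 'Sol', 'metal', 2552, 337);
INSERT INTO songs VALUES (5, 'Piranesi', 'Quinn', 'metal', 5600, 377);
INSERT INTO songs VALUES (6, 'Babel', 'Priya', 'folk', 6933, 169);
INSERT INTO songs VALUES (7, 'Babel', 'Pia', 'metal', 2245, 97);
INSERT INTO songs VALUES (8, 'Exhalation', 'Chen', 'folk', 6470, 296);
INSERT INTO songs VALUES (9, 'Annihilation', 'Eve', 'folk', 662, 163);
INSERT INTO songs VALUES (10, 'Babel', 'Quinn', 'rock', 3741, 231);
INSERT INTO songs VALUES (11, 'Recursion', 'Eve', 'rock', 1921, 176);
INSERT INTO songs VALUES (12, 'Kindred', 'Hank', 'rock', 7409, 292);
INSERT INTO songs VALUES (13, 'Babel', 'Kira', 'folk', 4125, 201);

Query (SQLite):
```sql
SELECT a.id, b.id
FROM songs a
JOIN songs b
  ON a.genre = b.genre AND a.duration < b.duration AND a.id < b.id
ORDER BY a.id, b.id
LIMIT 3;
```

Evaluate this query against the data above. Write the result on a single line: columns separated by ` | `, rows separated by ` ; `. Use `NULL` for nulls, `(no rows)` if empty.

1 | 8 ; 3 | 10 ; 3 | 11

Pairs (a,b) with same genre, a.duration < b.duration, a.id < b.id.
genre groups: folk:{1,6,8,9,13} metal:{4,5,7} rock:{2,3,10,11,12}
Ordered by (a.id, b.id); first 3.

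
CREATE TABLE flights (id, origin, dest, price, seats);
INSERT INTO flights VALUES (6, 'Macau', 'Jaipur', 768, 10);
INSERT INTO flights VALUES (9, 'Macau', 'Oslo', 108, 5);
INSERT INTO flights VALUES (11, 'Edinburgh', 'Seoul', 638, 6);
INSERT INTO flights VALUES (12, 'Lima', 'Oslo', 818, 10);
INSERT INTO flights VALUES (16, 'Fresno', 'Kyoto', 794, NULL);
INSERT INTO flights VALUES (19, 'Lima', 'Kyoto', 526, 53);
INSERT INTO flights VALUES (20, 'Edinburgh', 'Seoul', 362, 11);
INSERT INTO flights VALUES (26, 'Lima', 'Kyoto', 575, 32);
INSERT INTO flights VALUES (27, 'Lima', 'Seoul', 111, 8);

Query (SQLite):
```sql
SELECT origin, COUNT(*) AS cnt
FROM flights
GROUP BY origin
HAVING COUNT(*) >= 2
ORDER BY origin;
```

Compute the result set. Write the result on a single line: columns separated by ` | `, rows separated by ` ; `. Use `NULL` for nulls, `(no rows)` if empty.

Partition flights by origin; compute COUNT(*) within each group.
HAVING: keep groups with count ≥ 2.
  Edinburgh: ids {11, 20} → COUNT(*)=2
  Fresno: ids {16} → COUNT(*)=1
  Lima: ids {12, 19, 26, 27} → COUNT(*)=4
  Macau: ids {6, 9} → COUNT(*)=2

Edinburgh | 2 ; Lima | 4 ; Macau | 2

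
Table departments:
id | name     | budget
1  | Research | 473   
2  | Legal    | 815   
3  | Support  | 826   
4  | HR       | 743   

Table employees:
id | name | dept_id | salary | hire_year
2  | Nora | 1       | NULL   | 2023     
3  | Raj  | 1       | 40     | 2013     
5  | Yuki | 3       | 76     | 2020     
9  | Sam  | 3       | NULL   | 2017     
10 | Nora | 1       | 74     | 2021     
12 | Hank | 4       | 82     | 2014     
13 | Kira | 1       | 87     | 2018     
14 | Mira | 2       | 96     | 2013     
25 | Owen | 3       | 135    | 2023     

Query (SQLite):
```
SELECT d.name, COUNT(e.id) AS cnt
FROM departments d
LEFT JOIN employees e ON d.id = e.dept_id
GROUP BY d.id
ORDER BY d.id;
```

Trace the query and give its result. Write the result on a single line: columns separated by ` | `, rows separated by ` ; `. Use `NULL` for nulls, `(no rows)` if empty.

Research | 4 ; Legal | 1 ; Support | 3 ; HR | 1

LEFT JOIN keeps every departments row; unmatched ones get NULL for employees columns.
Group by departments.id and compute COUNT(e.id). COUNT(col) of an all-NULL group is 0.
  1: ids {2, 3, 10, 13} → COUNT(e.id)=4
  2: ids {14} → COUNT(e.id)=1
  3: ids {5, 9, 25} → COUNT(e.id)=3
  4: ids {12} → COUNT(e.id)=1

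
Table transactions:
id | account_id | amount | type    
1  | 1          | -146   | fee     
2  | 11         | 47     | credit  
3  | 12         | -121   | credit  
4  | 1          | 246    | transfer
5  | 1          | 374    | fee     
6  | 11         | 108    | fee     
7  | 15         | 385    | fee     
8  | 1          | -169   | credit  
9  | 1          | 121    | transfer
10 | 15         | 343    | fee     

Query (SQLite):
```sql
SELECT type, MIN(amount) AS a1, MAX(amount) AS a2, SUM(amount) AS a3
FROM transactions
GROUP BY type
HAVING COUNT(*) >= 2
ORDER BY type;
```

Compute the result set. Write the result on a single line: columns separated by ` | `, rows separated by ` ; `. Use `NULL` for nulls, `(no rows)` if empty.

credit | -169 | 47 | -243 ; fee | -146 | 385 | 1064 ; transfer | 121 | 246 | 367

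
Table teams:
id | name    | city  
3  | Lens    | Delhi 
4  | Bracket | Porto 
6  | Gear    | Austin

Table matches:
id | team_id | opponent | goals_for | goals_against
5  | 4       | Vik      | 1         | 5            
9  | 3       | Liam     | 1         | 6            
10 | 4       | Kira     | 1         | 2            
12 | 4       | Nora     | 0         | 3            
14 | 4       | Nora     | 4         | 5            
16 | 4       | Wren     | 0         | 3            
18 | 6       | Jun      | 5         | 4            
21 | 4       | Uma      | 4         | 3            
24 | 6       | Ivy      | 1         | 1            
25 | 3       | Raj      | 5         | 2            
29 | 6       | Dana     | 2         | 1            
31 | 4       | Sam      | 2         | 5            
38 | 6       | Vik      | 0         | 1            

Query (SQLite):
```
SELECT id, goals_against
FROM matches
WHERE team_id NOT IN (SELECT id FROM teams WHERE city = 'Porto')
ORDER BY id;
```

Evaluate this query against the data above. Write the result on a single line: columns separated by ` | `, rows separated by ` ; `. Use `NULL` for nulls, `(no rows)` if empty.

Inner query: teams.id where city = 'Porto'.
Outer: keep matches rows whose team_id is not in that set.
Inner query → {4}

9 | 6 ; 18 | 4 ; 24 | 1 ; 25 | 2 ; 29 | 1 ; 38 | 1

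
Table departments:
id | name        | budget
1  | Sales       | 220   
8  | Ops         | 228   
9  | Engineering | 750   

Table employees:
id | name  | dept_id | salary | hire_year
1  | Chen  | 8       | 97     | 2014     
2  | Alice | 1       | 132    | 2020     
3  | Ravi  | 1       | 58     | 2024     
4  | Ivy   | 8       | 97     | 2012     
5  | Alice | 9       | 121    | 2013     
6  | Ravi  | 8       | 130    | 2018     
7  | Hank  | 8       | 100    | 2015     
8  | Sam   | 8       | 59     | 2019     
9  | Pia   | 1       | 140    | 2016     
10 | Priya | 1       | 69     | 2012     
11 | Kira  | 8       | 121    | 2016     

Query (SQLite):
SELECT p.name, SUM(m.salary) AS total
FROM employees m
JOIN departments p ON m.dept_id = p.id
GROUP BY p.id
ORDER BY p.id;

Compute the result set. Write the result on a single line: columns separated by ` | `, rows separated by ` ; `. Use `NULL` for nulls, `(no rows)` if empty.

Join each employees row to its departments via dept_id.
Group joined rows by departments.id; compute SUM(m.salary) per group.
  1: ids {2, 3, 9, 10} → SUM(m.salary)=399
  8: ids {1, 4, 6, 7, 8, 11} → SUM(m.salary)=604
  9: ids {5} → SUM(m.salary)=121

Sales | 399 ; Ops | 604 ; Engineering | 121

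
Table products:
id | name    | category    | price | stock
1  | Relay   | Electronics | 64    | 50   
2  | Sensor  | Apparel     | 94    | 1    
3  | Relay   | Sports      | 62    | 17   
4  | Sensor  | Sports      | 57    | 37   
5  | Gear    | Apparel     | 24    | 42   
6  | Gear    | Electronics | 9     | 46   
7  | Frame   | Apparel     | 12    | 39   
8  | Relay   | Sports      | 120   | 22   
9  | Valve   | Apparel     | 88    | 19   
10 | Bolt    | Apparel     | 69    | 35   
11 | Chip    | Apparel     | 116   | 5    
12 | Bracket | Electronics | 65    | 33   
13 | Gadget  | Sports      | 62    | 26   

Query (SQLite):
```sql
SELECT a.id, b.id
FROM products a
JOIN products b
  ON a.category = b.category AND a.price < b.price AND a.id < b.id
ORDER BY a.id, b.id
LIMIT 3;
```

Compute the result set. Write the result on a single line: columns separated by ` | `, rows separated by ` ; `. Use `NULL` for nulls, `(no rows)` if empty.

1 | 12 ; 2 | 11 ; 3 | 8

Pairs (a,b) with same category, a.price < b.price, a.id < b.id.
category groups: Apparel:{2,5,7,9,10,11} Electronics:{1,6,12} Sports:{3,4,8,13}
Ordered by (a.id, b.id); first 3.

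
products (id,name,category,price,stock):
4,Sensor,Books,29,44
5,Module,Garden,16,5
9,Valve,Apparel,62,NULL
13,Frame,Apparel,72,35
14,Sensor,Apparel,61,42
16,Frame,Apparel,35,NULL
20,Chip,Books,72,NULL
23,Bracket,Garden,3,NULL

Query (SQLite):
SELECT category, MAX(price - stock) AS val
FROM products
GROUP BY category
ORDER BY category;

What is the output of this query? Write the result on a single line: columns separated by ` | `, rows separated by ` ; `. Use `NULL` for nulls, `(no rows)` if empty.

For each row compute price - stock.
Group by category; take MAX of the expression per group.
  Apparel: ids {9, 13, 14, 16} → MAX(price - stock)=37
  Books: ids {4, 20} → MAX(price - stock)=-15
  Garden: ids {5, 23} → MAX(price - stock)=11

Apparel | 37 ; Books | -15 ; Garden | 11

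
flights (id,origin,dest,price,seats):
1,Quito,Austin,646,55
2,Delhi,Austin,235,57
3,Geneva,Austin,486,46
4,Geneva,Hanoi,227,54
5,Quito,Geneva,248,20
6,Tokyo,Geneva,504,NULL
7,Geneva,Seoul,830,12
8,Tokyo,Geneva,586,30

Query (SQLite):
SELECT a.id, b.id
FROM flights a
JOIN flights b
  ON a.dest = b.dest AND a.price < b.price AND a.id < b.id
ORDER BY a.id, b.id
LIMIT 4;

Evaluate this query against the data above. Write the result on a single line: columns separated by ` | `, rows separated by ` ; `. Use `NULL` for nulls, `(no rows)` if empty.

2 | 3 ; 5 | 6 ; 5 | 8 ; 6 | 8

Pairs (a,b) with same dest, a.price < b.price, a.id < b.id.
dest groups: Austin:{1,2,3} Geneva:{5,6,8} Hanoi:{4} Seoul:{7}
Ordered by (a.id, b.id); first 4.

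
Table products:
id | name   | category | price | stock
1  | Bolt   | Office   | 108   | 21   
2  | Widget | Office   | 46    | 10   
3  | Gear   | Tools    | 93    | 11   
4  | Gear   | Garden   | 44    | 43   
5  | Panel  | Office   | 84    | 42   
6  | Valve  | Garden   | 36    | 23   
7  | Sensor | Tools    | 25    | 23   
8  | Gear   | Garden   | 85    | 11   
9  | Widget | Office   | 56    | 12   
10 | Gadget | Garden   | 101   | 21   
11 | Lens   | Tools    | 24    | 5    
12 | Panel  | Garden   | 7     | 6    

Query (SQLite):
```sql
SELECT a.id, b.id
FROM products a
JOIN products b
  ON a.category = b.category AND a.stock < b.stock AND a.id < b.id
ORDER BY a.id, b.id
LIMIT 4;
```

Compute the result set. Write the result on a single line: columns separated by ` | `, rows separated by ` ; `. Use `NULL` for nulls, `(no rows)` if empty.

1 | 5 ; 2 | 5 ; 2 | 9 ; 3 | 7

Pairs (a,b) with same category, a.stock < b.stock, a.id < b.id.
category groups: Garden:{4,6,8,10,12} Office:{1,2,5,9} Tools:{3,7,11}
Ordered by (a.id, b.id); first 4.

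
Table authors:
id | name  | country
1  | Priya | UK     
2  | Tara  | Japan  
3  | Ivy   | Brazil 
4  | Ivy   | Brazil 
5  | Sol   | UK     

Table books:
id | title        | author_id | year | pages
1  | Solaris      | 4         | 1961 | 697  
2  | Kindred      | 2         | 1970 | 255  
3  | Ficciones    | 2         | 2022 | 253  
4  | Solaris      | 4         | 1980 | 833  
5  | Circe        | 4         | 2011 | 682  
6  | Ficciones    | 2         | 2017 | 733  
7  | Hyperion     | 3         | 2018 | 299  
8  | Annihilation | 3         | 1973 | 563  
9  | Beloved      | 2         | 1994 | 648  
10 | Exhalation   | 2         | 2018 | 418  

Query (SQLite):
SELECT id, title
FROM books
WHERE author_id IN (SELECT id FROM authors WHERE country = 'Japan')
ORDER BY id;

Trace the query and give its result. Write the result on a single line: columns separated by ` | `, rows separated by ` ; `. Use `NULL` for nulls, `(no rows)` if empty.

2 | Kindred ; 3 | Ficciones ; 6 | Ficciones ; 9 | Beloved ; 10 | Exhalation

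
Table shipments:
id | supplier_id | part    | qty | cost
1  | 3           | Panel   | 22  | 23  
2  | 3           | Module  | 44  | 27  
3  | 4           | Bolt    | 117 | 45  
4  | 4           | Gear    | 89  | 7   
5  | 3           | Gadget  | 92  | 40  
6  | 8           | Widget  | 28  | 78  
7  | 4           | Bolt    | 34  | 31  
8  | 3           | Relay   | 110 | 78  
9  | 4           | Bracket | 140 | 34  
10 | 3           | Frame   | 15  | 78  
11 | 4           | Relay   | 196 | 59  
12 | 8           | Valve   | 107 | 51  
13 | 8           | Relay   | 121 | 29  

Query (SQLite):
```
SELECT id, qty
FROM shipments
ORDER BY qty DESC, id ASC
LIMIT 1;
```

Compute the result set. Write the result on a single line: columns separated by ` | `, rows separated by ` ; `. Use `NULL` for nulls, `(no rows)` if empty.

Sort by qty desc, tiebreak id asc: (196, id=11), (140, id=9), (121, id=13), (117, id=3) …. Take first 1.

11 | 196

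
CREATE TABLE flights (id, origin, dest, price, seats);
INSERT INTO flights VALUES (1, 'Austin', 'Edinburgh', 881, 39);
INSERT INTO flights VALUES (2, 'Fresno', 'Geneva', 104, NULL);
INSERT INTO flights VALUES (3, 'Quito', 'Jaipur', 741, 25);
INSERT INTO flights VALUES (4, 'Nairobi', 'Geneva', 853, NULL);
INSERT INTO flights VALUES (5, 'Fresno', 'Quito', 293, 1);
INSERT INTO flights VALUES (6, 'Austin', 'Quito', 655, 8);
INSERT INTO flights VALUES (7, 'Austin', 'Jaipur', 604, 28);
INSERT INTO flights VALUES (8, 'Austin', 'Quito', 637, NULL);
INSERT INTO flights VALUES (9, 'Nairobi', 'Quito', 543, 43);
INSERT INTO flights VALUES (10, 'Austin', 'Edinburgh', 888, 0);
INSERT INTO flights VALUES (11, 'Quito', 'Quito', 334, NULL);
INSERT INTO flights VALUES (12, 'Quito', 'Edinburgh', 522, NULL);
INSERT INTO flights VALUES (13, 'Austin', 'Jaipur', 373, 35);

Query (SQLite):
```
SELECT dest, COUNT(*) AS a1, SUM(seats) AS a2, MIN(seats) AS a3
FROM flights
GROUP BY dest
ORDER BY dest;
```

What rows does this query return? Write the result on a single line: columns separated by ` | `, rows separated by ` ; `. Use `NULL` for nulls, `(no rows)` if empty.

Group flights by dest.
Per group compute: COUNT(*), SUM(seats), MIN(seats).
  Edinburgh: ids {1, 10, 12} → COUNT(*)=3, SUM(seats)=39, MIN(seats)=0
  Geneva: ids {2, 4} → COUNT(*)=2, SUM(seats)=NULL, MIN(seats)=NULL
  Jaipur: ids {3, 7, 13} → COUNT(*)=3, SUM(seats)=88, MIN(seats)=25
  Quito: ids {5, 6, 8, 9, 11} → COUNT(*)=5, SUM(seats)=52, MIN(seats)=1

Edinburgh | 3 | 39 | 0 ; Geneva | 2 | NULL | NULL ; Jaipur | 3 | 88 | 25 ; Quito | 5 | 52 | 1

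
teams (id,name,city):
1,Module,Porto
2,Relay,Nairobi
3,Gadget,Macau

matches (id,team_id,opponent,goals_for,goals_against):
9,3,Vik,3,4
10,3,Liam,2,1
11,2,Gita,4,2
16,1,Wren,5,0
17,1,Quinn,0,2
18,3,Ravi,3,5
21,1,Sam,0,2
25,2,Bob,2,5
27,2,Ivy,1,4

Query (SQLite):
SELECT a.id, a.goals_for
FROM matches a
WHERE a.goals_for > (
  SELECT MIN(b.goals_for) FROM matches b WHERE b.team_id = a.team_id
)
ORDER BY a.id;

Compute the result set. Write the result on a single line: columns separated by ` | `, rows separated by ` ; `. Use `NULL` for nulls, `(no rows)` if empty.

9 | 3 ; 11 | 4 ; 16 | 5 ; 18 | 3 ; 25 | 2

For each matches row a, compute MIN(goals_for) over rows sharing a.team_id.
Keep row a if a.goals_for > that per-group MIN.
  team_id=1: MIN(goals_for) = 0
  team_id=2: MIN(goals_for) = 1
  team_id=3: MIN(goals_for) = 2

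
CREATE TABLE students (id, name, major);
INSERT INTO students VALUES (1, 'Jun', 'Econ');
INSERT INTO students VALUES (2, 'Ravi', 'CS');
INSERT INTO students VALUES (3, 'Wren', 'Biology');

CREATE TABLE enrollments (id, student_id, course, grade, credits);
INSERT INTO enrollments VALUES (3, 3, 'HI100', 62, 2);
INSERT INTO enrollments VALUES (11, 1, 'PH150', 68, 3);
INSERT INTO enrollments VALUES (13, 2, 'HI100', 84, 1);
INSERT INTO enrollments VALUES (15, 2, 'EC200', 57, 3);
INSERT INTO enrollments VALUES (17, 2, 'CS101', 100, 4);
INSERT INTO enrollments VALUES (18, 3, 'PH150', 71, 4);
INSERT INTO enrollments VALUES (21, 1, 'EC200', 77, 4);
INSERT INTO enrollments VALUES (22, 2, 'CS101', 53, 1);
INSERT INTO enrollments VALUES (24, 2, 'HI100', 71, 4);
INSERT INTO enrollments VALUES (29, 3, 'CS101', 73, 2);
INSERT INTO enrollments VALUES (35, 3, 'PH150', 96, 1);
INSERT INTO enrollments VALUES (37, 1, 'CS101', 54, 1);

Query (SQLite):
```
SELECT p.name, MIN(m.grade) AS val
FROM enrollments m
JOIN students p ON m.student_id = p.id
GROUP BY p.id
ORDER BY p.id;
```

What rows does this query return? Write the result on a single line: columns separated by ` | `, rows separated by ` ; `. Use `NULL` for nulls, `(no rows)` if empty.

Jun | 54 ; Ravi | 53 ; Wren | 62

Join each enrollments row to its students via student_id.
Group joined rows by students.id; compute MIN(m.grade) per group.
  1: ids {11, 21, 37} → MIN(m.grade)=54
  2: ids {13, 15, 17, 22, 24} → MIN(m.grade)=53
  3: ids {3, 18, 29, 35} → MIN(m.grade)=62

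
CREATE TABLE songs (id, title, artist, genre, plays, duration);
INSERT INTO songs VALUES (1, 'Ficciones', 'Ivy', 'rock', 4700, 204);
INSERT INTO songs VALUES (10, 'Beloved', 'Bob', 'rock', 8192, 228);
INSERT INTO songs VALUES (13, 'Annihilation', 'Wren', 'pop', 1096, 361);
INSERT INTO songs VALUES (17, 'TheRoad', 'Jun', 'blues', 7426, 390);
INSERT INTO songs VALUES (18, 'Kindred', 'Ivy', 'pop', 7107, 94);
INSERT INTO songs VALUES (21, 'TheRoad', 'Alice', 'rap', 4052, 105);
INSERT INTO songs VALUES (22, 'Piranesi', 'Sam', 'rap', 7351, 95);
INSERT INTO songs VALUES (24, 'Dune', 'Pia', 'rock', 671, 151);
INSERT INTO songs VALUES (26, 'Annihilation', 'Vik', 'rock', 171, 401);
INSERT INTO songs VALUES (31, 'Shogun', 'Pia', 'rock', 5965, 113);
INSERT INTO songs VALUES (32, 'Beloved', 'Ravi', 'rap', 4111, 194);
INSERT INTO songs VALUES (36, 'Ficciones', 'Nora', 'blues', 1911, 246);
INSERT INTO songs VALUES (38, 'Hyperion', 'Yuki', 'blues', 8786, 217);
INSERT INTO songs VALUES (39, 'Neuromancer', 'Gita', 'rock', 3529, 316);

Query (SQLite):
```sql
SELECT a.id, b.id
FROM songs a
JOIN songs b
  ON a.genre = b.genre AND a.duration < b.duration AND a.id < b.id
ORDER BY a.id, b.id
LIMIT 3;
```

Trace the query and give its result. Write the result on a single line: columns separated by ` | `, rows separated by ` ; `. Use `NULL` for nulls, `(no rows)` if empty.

Pairs (a,b) with same genre, a.duration < b.duration, a.id < b.id.
genre groups: blues:{17,36,38} pop:{13,18} rap:{21,22,32} rock:{1,10,24,26,31,39}
Ordered by (a.id, b.id); first 3.

1 | 10 ; 1 | 26 ; 1 | 39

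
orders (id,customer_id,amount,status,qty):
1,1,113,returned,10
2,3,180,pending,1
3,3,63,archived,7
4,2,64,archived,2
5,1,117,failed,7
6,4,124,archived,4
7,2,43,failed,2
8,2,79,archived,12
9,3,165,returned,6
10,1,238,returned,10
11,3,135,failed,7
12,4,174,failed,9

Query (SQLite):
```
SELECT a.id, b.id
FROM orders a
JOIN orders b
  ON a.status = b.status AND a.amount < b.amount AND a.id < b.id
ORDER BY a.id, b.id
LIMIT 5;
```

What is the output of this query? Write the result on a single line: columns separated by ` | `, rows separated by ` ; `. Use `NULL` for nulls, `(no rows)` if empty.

1 | 9 ; 1 | 10 ; 3 | 4 ; 3 | 6 ; 3 | 8

Pairs (a,b) with same status, a.amount < b.amount, a.id < b.id.
status groups: archived:{3,4,6,8} failed:{5,7,11,12} pending:{2} returned:{1,9,10}
Ordered by (a.id, b.id); first 5.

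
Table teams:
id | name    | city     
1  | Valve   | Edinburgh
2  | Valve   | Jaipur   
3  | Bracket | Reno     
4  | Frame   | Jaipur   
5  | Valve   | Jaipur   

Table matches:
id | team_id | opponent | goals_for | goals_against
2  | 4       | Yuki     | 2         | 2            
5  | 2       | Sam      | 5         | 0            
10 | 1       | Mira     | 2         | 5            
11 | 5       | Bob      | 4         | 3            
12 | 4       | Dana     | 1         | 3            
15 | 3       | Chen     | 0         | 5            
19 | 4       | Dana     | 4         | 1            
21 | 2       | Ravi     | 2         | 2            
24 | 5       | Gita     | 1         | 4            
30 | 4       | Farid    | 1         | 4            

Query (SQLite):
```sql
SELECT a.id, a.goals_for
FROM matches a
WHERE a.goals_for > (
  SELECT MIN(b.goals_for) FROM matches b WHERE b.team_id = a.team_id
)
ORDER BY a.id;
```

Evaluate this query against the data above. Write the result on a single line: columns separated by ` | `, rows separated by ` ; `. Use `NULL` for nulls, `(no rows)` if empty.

For each matches row a, compute MIN(goals_for) over rows sharing a.team_id.
Keep row a if a.goals_for > that per-group MIN.
  team_id=1: MIN(goals_for) = 2
  team_id=2: MIN(goals_for) = 2
  team_id=3: MIN(goals_for) = 0
  team_id=4: MIN(goals_for) = 1
  team_id=5: MIN(goals_for) = 1

2 | 2 ; 5 | 5 ; 11 | 4 ; 19 | 4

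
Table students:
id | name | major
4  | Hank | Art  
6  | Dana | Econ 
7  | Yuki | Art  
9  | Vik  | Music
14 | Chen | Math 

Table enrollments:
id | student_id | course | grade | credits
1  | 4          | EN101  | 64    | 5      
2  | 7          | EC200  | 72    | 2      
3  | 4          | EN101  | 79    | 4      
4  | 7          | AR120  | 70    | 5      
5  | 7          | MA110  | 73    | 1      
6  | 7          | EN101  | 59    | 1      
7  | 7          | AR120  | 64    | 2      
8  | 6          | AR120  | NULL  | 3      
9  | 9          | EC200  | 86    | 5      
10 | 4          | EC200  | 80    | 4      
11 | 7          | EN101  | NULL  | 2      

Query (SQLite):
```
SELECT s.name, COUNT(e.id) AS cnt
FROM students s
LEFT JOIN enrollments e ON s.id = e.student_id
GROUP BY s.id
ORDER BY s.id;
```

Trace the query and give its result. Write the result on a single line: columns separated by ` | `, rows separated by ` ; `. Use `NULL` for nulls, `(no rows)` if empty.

Hank | 3 ; Dana | 1 ; Yuki | 6 ; Vik | 1 ; Chen | 0

LEFT JOIN keeps every students row; unmatched ones get NULL for enrollments columns.
Group by students.id and compute COUNT(e.id). COUNT(col) of an all-NULL group is 0.
  4: ids {1, 3, 10} → COUNT(e.id)=3
  6: ids {8} → COUNT(e.id)=1
  7: ids {2, 4, 5, 6, 7, 11} → COUNT(e.id)=6
  9: ids {9} → COUNT(e.id)=1
  14: ids {—} → COUNT(e.id)=0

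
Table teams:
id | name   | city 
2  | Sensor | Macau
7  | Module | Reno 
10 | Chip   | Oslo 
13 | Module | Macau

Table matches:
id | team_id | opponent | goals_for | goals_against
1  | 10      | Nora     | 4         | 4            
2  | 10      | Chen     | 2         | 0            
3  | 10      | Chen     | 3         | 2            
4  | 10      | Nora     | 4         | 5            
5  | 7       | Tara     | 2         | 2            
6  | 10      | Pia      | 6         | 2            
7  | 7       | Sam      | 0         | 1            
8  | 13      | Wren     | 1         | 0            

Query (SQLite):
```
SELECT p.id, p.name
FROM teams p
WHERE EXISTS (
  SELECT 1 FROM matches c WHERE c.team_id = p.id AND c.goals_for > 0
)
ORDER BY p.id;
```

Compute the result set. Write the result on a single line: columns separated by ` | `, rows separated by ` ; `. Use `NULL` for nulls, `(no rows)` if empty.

For each teams row, check whether any matches with matching team_id has goals_for > 0.
Keep rows where that is true.

7 | Module ; 10 | Chip ; 13 | Module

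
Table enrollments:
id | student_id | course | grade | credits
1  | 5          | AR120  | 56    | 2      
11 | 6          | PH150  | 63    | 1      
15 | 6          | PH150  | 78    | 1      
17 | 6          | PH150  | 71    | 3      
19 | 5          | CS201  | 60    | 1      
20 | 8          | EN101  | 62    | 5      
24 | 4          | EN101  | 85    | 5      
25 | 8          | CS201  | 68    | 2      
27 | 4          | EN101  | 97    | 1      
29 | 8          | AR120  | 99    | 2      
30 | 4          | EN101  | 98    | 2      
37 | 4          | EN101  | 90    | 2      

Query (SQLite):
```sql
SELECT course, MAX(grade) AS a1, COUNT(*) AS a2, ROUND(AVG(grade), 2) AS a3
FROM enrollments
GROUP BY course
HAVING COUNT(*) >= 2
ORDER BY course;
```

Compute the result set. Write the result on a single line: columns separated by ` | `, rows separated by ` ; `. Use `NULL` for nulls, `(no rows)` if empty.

Group enrollments by course.
Per group compute: MAX(grade), COUNT(*), ROUND(AVG(grade), 2).
HAVING: drop groups with fewer than 2 rows.
  AR120: ids {1, 29} → MAX(grade)=99, COUNT(*)=2, ROUND(AVG(grade), 2)=77.5
  CS201: ids {19, 25} → MAX(grade)=68, COUNT(*)=2, ROUND(AVG(grade), 2)=64
  EN101: ids {20, 24, 27, 30, 37} → MAX(grade)=98, COUNT(*)=5, ROUND(AVG(grade), 2)=86.4
  PH150: ids {11, 15, 17} → MAX(grade)=78, COUNT(*)=3, ROUND(AVG(grade), 2)=70.67

AR120 | 99 | 2 | 77.5 ; CS201 | 68 | 2 | 64 ; EN101 | 98 | 5 | 86.4 ; PH150 | 78 | 3 | 70.67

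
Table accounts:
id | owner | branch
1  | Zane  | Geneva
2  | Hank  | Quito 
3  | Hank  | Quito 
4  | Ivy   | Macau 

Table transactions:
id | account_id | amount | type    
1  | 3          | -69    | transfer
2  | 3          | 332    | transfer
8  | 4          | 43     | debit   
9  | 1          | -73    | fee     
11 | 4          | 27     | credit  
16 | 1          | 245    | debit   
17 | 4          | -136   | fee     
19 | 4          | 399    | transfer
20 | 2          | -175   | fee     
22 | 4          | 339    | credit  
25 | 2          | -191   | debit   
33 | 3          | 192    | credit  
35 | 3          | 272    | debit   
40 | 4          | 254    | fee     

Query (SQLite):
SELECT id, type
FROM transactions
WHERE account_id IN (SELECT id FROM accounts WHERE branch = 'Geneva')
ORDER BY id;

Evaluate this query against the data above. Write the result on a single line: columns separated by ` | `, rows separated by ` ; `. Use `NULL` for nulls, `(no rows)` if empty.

9 | fee ; 16 | debit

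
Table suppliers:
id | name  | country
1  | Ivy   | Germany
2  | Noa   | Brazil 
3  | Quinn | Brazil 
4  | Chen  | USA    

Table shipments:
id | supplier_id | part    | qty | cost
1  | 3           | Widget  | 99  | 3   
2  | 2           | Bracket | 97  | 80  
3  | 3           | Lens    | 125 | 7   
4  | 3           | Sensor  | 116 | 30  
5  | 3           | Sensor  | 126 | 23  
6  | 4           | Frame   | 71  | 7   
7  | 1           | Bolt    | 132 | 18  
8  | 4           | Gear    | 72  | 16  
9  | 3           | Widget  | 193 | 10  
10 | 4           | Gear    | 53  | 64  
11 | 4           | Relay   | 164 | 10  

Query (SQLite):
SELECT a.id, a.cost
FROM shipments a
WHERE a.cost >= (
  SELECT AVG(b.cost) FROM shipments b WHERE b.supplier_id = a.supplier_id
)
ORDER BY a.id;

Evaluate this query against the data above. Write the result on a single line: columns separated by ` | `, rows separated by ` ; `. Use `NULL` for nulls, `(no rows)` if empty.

2 | 80 ; 4 | 30 ; 5 | 23 ; 7 | 18 ; 10 | 64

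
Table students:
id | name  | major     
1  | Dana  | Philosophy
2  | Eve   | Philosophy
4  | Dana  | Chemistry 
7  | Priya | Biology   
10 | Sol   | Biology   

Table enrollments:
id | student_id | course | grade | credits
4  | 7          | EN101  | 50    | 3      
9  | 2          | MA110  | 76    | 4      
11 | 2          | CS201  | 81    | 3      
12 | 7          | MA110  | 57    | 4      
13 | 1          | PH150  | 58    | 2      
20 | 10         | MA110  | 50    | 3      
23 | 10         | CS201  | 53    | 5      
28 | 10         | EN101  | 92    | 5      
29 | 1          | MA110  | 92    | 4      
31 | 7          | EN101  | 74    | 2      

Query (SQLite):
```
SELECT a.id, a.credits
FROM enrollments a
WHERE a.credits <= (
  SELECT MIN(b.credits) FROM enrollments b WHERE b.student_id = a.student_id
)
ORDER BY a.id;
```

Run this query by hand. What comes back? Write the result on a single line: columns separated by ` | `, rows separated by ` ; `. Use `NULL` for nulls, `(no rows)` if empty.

For each enrollments row a, compute MIN(credits) over rows sharing a.student_id.
Keep row a if a.credits <= that per-group MIN.
  student_id=1: MIN(credits) = 2
  student_id=2: MIN(credits) = 3
  student_id=7: MIN(credits) = 2
  student_id=10: MIN(credits) = 3

11 | 3 ; 13 | 2 ; 20 | 3 ; 31 | 2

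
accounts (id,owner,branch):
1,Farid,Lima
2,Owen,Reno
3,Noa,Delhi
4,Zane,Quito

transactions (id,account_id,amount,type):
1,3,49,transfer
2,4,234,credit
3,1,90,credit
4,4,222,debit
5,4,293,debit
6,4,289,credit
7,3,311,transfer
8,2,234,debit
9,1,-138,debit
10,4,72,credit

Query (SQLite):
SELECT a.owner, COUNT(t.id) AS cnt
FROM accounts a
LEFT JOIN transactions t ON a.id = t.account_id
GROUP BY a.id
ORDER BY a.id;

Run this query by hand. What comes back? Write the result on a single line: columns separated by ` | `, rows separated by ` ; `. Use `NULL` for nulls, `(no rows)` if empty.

Farid | 2 ; Owen | 1 ; Noa | 2 ; Zane | 5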